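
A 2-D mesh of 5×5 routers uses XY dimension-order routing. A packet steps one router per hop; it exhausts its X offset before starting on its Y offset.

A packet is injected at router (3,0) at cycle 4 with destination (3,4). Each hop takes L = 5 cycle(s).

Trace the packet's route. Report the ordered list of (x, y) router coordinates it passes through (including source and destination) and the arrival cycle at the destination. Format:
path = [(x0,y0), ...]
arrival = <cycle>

path = [(3,0), (3,1), (3,2), (3,3), (3,4)]
arrival = 24

  0. router=(3,0) cycle=4 (inject)
  1. router=(3,1) cycle=9 dir=N
  2. router=(3,2) cycle=14 dir=N
  3. router=(3,3) cycle=19 dir=N
  4. router=(3,4) cycle=24 dir=N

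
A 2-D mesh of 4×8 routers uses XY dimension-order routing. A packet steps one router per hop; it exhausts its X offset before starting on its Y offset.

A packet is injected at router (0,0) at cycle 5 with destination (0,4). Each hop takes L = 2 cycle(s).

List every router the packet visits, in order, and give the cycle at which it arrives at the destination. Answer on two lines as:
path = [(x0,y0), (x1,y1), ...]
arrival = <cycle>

path = [(0,0), (0,1), (0,2), (0,3), (0,4)]
arrival = 13

hop 0: (0,0) @ cyc 5
hop 1: (0,1) @ cyc 7  [N]
hop 2: (0,2) @ cyc 9  [N]
hop 3: (0,3) @ cyc 11  [N]
hop 4: (0,4) @ cyc 13  [N]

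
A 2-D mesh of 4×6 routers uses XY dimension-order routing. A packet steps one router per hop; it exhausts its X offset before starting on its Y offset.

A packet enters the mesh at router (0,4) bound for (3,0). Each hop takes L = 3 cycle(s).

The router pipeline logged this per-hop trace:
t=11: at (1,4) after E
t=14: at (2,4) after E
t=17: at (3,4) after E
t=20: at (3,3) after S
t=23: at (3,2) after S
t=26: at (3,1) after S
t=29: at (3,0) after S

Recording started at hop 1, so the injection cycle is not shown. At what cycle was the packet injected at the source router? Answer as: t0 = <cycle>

Hop 1 reached at cycle 11; hop k is at t0 + k·L.
Subtract one hop: t0 = 11 − 3 = 8.

t0 = 8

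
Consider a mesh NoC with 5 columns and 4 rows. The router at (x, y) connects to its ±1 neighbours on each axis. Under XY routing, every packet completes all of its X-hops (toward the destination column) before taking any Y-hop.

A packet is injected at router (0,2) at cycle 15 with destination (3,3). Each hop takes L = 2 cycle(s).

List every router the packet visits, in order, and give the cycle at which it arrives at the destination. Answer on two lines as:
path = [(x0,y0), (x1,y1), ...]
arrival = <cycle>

  0. router=(0,2) cycle=15 (inject)
  1. router=(1,2) cycle=17 dir=E
  2. router=(2,2) cycle=19 dir=E
  3. router=(3,2) cycle=21 dir=E
  4. router=(3,3) cycle=23 dir=N

path = [(0,2), (1,2), (2,2), (3,2), (3,3)]
arrival = 23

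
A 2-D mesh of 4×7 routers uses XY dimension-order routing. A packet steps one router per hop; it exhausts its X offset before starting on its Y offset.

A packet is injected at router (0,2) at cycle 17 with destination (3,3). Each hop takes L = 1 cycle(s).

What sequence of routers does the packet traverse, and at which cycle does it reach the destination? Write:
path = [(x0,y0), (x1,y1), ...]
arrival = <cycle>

[0] x=0 y=2 t=17
[1] x=1 y=2 t=18 →E
[2] x=2 y=2 t=19 →E
[3] x=3 y=2 t=20 →E
[4] x=3 y=3 t=21 →N

path = [(0,2), (1,2), (2,2), (3,2), (3,3)]
arrival = 21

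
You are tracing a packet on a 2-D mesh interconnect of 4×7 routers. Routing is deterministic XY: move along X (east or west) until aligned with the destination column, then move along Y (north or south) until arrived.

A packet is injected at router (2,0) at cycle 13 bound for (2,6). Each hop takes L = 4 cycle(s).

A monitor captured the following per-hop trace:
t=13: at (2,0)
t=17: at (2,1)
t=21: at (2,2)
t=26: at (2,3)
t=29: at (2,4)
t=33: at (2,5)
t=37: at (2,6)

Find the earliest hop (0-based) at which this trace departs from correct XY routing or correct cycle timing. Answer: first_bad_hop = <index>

first_bad_hop = 3

hop 1: step (+0,+1), +4 cyc — ok
hop 2: step (+0,+1), +4 cyc — ok
hop 3: step (+0,+1), +5 cyc — BAD: Δcyc=5≠L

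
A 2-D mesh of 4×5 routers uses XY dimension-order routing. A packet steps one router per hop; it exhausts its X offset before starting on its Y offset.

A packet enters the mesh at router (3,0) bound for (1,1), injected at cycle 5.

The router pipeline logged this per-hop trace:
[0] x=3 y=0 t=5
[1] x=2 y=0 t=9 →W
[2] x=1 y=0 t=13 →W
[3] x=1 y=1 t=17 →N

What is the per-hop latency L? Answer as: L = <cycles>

L = 4

From hop 0 (5) to hop 1 (9): +4 cycles.
Per-hop latency L = Δcyc = 4.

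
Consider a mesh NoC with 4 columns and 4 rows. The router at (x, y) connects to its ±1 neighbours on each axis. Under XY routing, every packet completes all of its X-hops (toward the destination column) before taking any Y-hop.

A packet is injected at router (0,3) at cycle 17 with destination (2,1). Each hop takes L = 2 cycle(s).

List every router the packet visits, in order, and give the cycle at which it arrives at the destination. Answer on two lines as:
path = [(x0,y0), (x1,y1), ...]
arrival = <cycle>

src (0,3)  cyc=17
E→(1,3)  cyc=19
E→(2,3)  cyc=21
S→(2,2)  cyc=23
S→(2,1)  cyc=25

path = [(0,3), (1,3), (2,3), (2,2), (2,1)]
arrival = 25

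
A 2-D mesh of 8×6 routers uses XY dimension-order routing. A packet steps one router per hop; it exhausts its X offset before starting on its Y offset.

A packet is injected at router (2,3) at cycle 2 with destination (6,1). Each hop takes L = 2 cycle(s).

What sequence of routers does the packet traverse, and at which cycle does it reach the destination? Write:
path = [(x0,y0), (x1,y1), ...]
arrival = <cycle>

#0 — 2,3 | c2
#1 — 3,3 | c4 | E
#2 — 4,3 | c6 | E
#3 — 5,3 | c8 | E
#4 — 6,3 | c10 | E
#5 — 6,2 | c12 | S
#6 — 6,1 | c14 | S

path = [(2,3), (3,3), (4,3), (5,3), (6,3), (6,2), (6,1)]
arrival = 14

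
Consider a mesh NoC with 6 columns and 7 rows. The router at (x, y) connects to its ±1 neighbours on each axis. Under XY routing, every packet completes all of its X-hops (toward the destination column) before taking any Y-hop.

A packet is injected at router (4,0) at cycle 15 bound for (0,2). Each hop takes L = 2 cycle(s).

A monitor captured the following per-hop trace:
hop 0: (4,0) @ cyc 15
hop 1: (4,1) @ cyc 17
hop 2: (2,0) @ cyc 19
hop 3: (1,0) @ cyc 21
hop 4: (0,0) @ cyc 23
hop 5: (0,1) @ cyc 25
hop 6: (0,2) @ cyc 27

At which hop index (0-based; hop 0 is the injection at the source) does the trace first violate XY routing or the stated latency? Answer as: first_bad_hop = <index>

  1: Δx=+0 Δy=+1 Δt=2 [BAD: Y-move but x=4≠0]

first_bad_hop = 1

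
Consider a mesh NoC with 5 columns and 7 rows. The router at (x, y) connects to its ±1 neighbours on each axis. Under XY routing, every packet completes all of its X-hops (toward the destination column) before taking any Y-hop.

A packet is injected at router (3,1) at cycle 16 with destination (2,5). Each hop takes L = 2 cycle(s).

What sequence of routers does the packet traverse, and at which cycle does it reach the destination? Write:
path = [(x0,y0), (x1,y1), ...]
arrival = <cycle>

  0. router=(3,1) cycle=16 (inject)
  1. router=(2,1) cycle=18 dir=W
  2. router=(2,2) cycle=20 dir=N
  3. router=(2,3) cycle=22 dir=N
  4. router=(2,4) cycle=24 dir=N
  5. router=(2,5) cycle=26 dir=N

path = [(3,1), (2,1), (2,2), (2,3), (2,4), (2,5)]
arrival = 26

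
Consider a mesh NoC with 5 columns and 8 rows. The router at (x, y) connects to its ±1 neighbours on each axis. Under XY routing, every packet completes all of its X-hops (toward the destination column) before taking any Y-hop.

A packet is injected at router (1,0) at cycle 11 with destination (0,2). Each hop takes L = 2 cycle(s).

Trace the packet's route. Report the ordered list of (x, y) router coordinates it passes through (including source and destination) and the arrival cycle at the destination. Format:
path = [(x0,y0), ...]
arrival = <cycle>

[0] x=1 y=0 t=11
[1] x=0 y=0 t=13 →W
[2] x=0 y=1 t=15 →N
[3] x=0 y=2 t=17 →N

path = [(1,0), (0,0), (0,1), (0,2)]
arrival = 17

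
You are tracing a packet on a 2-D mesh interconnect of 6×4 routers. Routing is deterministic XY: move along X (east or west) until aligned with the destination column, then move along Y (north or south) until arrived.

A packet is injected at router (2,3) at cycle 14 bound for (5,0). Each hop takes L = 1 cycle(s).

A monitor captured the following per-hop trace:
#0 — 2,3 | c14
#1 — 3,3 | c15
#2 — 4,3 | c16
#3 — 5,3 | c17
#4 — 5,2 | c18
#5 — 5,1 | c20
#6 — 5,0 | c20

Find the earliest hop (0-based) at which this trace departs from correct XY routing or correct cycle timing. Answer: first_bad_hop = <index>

[1] (+1,+0) / 1c ⇒ ok
[2] (+1,+0) / 1c ⇒ ok
[3] (+1,+0) / 1c ⇒ ok
[4] (+0,-1) / 1c ⇒ ok
[5] (+0,-1) / 2c ⇒ BAD: Δcyc=2≠L

first_bad_hop = 5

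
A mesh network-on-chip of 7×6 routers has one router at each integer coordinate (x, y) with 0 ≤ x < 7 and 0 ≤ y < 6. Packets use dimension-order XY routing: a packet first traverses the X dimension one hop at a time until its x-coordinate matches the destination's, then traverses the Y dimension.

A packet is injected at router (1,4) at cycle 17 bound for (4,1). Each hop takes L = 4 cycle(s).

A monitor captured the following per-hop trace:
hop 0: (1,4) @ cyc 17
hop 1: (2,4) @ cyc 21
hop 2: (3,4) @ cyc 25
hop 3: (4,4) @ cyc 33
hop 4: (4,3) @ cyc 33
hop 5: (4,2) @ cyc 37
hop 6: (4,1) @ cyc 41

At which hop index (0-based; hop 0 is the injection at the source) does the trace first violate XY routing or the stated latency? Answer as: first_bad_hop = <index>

first_bad_hop = 3

check 1→ d=(1,0) cyc+4: ok
check 2→ d=(1,0) cyc+4: ok
check 3→ d=(1,0) cyc+8: BAD: Δcyc=8≠L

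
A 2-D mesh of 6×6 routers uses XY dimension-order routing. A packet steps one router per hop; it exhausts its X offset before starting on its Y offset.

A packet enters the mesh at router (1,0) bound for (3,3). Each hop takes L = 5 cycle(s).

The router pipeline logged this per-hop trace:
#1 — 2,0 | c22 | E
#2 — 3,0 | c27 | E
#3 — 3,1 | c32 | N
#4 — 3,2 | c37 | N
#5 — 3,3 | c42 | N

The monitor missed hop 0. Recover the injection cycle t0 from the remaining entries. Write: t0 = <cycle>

t0 = 17

Hop 1 reached at cycle 22; hop k is at t0 + k·L.
Subtract one hop: t0 = 22 − 5 = 17.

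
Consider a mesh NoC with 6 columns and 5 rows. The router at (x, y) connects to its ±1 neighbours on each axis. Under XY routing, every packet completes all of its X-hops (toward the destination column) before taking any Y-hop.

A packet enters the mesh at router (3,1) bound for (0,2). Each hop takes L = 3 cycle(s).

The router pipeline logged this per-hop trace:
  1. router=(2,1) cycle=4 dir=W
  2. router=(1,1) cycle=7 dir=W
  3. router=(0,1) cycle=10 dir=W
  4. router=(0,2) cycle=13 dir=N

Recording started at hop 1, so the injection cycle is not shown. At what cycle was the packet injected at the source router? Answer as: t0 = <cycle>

t0 = 1

cyc[1] = 4 and cyc[k] = t0 + k·L for every k.
So t0 = 4 − 1·3 = 1.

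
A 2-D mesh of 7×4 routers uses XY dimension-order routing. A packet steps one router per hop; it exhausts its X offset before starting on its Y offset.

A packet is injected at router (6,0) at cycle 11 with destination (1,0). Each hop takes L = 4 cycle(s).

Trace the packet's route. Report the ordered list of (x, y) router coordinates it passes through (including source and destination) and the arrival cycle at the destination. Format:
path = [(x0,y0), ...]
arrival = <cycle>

src (6,0)  cyc=11
W→(5,0)  cyc=15
W→(4,0)  cyc=19
W→(3,0)  cyc=23
W→(2,0)  cyc=27
W→(1,0)  cyc=31

path = [(6,0), (5,0), (4,0), (3,0), (2,0), (1,0)]
arrival = 31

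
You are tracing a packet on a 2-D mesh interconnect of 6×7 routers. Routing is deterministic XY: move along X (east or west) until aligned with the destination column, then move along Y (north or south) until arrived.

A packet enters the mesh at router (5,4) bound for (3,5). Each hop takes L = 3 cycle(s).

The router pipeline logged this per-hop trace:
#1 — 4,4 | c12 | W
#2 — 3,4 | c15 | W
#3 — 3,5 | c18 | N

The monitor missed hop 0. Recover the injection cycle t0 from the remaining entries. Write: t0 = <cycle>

t0 = 9

At hop 1 the cycle is 12; in general cyc_k = t0 + kL.
So t0 = 12 − 1·3 = 9.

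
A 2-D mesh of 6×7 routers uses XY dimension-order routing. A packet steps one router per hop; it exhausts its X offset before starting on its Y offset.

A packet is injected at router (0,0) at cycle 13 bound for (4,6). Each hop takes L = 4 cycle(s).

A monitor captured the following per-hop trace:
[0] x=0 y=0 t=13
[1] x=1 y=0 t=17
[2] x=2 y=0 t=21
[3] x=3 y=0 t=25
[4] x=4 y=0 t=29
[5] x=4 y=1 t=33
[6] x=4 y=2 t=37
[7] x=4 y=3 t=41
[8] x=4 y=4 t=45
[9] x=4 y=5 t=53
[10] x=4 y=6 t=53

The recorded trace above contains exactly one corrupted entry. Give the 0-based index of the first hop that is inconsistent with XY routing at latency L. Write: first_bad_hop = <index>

  1: Δx=+1 Δy=+0 Δt=4 [ok]
  2: Δx=+1 Δy=+0 Δt=4 [ok]
  3: Δx=+1 Δy=+0 Δt=4 [ok]
  4: Δx=+1 Δy=+0 Δt=4 [ok]
  5: Δx=+0 Δy=+1 Δt=4 [ok]
  6: Δx=+0 Δy=+1 Δt=4 [ok]
  7: Δx=+0 Δy=+1 Δt=4 [ok]
  8: Δx=+0 Δy=+1 Δt=4 [ok]
  9: Δx=+0 Δy=+1 Δt=8 [BAD: Δcyc=8≠L]

first_bad_hop = 9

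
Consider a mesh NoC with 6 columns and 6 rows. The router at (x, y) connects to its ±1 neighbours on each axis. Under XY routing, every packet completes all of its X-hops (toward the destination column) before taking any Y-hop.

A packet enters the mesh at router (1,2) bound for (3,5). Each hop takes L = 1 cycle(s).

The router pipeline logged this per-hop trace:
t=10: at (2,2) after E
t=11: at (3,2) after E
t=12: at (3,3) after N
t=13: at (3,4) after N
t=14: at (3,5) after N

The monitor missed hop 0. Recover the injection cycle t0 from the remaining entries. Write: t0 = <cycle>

t0 = 9

Hop 1 reached at cycle 10; hop k is at t0 + k·L.
Subtract one hop: t0 = 10 − 1 = 9.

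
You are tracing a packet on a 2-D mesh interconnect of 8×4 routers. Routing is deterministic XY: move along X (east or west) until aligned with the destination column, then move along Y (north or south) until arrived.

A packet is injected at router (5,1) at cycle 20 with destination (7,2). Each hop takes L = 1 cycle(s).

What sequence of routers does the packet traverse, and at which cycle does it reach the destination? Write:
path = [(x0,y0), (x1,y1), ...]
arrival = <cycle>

t=20: at (5,1)
t=21: at (6,1) after E
t=22: at (7,1) after E
t=23: at (7,2) after N

path = [(5,1), (6,1), (7,1), (7,2)]
arrival = 23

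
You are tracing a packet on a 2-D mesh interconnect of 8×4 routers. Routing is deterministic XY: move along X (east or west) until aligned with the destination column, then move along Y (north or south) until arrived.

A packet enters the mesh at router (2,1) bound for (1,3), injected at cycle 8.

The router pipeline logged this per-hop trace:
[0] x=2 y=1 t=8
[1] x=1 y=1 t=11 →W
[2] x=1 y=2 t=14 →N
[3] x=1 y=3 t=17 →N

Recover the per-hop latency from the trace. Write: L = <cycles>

cyc[1] − cyc[0] = 11 − 8 = 3.
One hop costs L cycles, so L = 3.

L = 3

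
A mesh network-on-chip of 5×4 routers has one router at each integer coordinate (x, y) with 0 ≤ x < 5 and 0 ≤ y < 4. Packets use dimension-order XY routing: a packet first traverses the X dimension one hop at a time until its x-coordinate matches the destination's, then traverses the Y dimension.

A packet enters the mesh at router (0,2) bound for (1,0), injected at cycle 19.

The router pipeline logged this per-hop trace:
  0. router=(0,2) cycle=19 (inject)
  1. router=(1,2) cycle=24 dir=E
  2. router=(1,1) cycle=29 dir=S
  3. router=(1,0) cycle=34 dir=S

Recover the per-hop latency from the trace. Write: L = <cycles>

L = 5

From hop 0 (19) to hop 1 (24): +5 cycles.
One hop costs L cycles, so L = 5.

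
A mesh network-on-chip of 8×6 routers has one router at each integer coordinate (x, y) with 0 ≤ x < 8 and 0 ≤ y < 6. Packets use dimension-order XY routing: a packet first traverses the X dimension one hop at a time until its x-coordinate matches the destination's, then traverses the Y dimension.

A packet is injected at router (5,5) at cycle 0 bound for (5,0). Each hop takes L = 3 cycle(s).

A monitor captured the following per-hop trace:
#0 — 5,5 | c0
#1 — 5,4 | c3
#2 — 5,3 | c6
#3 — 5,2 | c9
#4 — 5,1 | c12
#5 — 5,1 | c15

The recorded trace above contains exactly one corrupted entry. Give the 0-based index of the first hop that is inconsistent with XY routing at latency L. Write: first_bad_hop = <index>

hop 1: step (+0,-1), +3 cyc — ok
hop 2: step (+0,-1), +3 cyc — ok
hop 3: step (+0,-1), +3 cyc — ok
hop 4: step (+0,-1), +3 cyc — ok
hop 5: step (+0,+0), +3 cyc — BAD: non-unit step

first_bad_hop = 5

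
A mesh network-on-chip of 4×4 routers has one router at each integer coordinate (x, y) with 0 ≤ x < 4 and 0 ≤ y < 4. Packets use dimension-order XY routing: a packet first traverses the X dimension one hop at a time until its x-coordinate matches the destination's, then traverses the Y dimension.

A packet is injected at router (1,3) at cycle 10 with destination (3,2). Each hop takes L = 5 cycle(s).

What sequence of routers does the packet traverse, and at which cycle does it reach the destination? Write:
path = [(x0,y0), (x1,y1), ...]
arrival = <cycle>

path = [(1,3), (2,3), (3,3), (3,2)]
arrival = 25

  0. router=(1,3) cycle=10 (inject)
  1. router=(2,3) cycle=15 dir=E
  2. router=(3,3) cycle=20 dir=E
  3. router=(3,2) cycle=25 dir=S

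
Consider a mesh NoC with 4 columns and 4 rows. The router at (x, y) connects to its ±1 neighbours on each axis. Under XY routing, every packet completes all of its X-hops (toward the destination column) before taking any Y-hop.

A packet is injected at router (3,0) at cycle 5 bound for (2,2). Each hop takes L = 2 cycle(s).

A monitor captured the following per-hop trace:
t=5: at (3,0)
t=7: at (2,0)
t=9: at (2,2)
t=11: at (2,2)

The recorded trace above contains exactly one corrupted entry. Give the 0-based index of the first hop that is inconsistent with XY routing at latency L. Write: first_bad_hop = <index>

  1: Δx=-1 Δy=+0 Δt=2 [ok]
  2: Δx=+0 Δy=+2 Δt=2 [BAD: non-unit step]

first_bad_hop = 2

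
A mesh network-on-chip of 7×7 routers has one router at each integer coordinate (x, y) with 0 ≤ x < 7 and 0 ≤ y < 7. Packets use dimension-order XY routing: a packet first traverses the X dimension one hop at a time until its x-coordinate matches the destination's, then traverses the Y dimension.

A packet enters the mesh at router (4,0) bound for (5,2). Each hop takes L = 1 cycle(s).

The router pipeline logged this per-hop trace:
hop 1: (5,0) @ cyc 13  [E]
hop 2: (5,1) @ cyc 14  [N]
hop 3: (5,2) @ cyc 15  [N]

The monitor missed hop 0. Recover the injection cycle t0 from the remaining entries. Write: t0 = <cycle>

cyc[1] = 13 and cyc[k] = t0 + k·L for every k.
Subtract one hop: t0 = 13 − 1 = 12.

t0 = 12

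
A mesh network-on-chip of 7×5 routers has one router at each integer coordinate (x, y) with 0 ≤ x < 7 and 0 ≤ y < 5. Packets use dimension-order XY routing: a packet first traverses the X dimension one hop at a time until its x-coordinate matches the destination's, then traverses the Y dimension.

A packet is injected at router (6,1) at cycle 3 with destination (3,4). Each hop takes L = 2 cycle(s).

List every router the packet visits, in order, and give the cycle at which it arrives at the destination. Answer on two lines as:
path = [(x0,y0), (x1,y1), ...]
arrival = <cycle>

src (6,1)  cyc=3
W→(5,1)  cyc=5
W→(4,1)  cyc=7
W→(3,1)  cyc=9
N→(3,2)  cyc=11
N→(3,3)  cyc=13
N→(3,4)  cyc=15

path = [(6,1), (5,1), (4,1), (3,1), (3,2), (3,3), (3,4)]
arrival = 15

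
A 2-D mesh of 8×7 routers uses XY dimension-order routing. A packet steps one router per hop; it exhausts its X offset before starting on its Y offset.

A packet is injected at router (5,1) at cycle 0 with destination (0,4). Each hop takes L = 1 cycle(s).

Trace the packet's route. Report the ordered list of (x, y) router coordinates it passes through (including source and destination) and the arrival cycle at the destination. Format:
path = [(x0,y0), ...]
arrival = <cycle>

path = [(5,1), (4,1), (3,1), (2,1), (1,1), (0,1), (0,2), (0,3), (0,4)]
arrival = 8

  0. router=(5,1) cycle=0 (inject)
  1. router=(4,1) cycle=1 dir=W
  2. router=(3,1) cycle=2 dir=W
  3. router=(2,1) cycle=3 dir=W
  4. router=(1,1) cycle=4 dir=W
  5. router=(0,1) cycle=5 dir=W
  6. router=(0,2) cycle=6 dir=N
  7. router=(0,3) cycle=7 dir=N
  8. router=(0,4) cycle=8 dir=N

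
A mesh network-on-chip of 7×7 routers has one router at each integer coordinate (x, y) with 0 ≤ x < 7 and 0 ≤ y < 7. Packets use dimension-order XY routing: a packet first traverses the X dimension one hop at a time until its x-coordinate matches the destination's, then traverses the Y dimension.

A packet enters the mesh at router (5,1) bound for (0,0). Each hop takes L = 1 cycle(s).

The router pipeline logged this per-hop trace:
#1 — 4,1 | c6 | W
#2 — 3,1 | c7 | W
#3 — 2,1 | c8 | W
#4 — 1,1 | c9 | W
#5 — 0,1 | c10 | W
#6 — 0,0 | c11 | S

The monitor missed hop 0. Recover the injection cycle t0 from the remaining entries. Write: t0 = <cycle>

Hop 1 reached at cycle 6; hop k is at t0 + k·L.
So t0 = 6 − 1·1 = 5.

t0 = 5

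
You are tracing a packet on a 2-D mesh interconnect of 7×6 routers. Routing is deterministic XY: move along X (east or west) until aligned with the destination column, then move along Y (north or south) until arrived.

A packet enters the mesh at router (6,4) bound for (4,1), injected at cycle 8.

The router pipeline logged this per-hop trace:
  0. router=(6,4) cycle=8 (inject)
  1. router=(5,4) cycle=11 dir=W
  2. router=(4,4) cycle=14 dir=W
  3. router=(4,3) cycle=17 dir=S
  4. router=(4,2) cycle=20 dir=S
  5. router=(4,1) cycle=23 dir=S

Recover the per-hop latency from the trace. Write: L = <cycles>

L = 3

Between hops 0 and 1 the cycle counter advances 11 − 8 = 3.
That increment is L by definition: L = 3.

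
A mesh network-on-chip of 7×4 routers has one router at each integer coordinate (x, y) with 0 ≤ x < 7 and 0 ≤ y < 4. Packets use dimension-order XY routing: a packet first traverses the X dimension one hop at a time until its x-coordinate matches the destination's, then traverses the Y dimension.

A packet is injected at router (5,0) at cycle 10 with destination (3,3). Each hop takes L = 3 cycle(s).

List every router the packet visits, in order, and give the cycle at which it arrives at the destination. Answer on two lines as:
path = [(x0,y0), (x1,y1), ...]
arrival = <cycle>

path = [(5,0), (4,0), (3,0), (3,1), (3,2), (3,3)]
arrival = 25

#0 — 5,0 | c10
#1 — 4,0 | c13 | W
#2 — 3,0 | c16 | W
#3 — 3,1 | c19 | N
#4 — 3,2 | c22 | N
#5 — 3,3 | c25 | N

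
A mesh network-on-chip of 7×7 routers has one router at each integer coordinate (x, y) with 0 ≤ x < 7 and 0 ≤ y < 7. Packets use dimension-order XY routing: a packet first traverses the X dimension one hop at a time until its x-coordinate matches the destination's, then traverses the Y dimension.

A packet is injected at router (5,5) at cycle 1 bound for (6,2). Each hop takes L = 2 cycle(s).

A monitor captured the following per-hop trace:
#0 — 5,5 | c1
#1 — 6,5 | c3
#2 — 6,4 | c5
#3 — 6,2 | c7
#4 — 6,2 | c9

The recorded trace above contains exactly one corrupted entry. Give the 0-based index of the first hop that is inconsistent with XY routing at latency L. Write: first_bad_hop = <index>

[1] (+1,+0) / 2c ⇒ ok
[2] (+0,-1) / 2c ⇒ ok
[3] (+0,-2) / 2c ⇒ BAD: non-unit step

first_bad_hop = 3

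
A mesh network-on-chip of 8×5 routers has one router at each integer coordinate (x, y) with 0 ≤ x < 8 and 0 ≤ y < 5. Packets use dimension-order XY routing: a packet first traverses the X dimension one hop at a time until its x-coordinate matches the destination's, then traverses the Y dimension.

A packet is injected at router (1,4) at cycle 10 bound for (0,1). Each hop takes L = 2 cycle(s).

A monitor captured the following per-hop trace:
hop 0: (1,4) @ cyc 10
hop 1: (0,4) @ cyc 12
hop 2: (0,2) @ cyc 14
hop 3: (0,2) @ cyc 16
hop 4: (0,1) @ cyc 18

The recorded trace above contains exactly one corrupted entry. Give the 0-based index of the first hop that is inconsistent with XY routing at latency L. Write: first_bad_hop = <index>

first_bad_hop = 2

[1] (-1,+0) / 2c ⇒ ok
[2] (+0,-2) / 2c ⇒ BAD: non-unit step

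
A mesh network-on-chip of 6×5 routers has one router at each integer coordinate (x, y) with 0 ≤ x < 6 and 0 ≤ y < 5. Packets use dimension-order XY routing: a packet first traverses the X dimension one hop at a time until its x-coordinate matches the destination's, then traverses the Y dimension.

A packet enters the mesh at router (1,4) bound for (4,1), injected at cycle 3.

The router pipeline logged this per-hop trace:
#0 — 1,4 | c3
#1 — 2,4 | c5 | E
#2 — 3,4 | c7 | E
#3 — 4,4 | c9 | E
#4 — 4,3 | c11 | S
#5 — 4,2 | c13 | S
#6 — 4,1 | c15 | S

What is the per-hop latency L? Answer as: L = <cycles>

Between hops 0 and 1 the cycle counter advances 5 − 3 = 2.
That increment is L by definition: L = 2.

L = 2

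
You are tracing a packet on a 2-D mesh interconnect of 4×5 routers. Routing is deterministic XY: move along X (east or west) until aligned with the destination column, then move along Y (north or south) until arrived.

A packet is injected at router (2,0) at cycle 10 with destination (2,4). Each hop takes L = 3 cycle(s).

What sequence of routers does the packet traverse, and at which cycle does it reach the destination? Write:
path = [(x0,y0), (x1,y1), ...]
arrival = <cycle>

path = [(2,0), (2,1), (2,2), (2,3), (2,4)]
arrival = 22

src (2,0)  cyc=10
N→(2,1)  cyc=13
N→(2,2)  cyc=16
N→(2,3)  cyc=19
N→(2,4)  cyc=22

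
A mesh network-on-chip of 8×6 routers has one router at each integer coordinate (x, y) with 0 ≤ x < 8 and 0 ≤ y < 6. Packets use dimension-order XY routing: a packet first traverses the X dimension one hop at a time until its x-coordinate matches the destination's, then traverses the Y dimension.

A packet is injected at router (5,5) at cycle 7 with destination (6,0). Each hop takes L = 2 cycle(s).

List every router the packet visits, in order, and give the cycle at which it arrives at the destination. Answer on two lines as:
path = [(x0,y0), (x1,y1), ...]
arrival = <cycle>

src (5,5)  cyc=7
E→(6,5)  cyc=9
S→(6,4)  cyc=11
S→(6,3)  cyc=13
S→(6,2)  cyc=15
S→(6,1)  cyc=17
S→(6,0)  cyc=19

path = [(5,5), (6,5), (6,4), (6,3), (6,2), (6,1), (6,0)]
arrival = 19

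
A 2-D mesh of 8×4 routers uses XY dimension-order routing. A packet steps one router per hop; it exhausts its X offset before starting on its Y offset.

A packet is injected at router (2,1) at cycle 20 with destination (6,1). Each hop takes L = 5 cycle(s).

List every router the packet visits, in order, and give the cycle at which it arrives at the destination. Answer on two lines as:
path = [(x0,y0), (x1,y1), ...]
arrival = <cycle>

path = [(2,1), (3,1), (4,1), (5,1), (6,1)]
arrival = 40

hop 0: (2,1) @ cyc 20
hop 1: (3,1) @ cyc 25  [E]
hop 2: (4,1) @ cyc 30  [E]
hop 3: (5,1) @ cyc 35  [E]
hop 4: (6,1) @ cyc 40  [E]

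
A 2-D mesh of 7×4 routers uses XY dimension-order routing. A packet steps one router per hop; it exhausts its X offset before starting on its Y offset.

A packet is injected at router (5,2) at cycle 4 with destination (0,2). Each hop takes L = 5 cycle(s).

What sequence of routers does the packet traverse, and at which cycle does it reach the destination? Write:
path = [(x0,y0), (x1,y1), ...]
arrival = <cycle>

path = [(5,2), (4,2), (3,2), (2,2), (1,2), (0,2)]
arrival = 29

[0] x=5 y=2 t=4
[1] x=4 y=2 t=9 →W
[2] x=3 y=2 t=14 →W
[3] x=2 y=2 t=19 →W
[4] x=1 y=2 t=24 →W
[5] x=0 y=2 t=29 →W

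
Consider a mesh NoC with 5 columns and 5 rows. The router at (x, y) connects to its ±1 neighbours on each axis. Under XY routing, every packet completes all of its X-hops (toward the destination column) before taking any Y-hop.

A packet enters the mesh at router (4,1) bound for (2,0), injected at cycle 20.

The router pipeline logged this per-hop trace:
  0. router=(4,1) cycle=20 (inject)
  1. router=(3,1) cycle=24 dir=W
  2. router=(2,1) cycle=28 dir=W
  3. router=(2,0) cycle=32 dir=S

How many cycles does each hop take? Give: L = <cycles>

cyc[1] − cyc[0] = 24 − 20 = 4.
Each hop adds L, hence L = 4.

L = 4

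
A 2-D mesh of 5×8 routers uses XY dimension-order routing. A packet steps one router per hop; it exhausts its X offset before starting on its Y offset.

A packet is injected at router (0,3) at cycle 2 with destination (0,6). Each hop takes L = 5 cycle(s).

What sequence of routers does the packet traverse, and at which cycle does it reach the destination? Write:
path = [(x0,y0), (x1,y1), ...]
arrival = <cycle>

[0] x=0 y=3 t=2
[1] x=0 y=4 t=7 →N
[2] x=0 y=5 t=12 →N
[3] x=0 y=6 t=17 →N

path = [(0,3), (0,4), (0,5), (0,6)]
arrival = 17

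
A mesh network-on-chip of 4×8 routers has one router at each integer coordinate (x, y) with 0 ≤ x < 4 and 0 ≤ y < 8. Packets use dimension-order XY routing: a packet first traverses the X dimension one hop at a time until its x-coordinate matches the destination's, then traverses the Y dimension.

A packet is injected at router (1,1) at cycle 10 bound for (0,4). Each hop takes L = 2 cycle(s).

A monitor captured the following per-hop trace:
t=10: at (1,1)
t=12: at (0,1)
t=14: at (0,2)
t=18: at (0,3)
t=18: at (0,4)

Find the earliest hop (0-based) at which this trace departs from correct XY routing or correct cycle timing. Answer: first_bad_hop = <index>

first_bad_hop = 3

check 1→ d=(-1,0) cyc+2: ok
check 2→ d=(0,1) cyc+2: ok
check 3→ d=(0,1) cyc+4: BAD: Δcyc=4≠L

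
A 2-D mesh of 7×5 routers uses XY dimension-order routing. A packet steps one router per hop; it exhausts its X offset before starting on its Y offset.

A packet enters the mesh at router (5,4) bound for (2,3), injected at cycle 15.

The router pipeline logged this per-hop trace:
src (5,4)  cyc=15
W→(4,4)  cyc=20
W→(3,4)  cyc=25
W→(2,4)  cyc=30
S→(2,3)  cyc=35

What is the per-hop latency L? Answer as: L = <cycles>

Between hops 0 and 1 the cycle counter advances 20 − 15 = 5.
Each hop adds L, hence L = 5.

L = 5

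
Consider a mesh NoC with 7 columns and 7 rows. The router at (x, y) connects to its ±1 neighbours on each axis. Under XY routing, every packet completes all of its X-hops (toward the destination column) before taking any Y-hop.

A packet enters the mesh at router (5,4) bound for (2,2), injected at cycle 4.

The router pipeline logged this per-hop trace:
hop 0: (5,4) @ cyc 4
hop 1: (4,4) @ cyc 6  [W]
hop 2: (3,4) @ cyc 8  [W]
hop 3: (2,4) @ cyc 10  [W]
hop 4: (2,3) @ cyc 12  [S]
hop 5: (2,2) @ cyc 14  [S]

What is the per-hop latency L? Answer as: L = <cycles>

Between hops 0 and 1 the cycle counter advances 6 − 4 = 2.
Each hop adds L, hence L = 2.

L = 2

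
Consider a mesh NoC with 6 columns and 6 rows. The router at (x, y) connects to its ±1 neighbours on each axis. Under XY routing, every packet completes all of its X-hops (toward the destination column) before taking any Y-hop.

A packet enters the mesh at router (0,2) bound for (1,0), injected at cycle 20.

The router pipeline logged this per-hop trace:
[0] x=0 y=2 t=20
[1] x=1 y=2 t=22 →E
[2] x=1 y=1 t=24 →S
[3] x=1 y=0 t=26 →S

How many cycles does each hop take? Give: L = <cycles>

From hop 0 (20) to hop 1 (22): +2 cycles.
One hop costs L cycles, so L = 2.

L = 2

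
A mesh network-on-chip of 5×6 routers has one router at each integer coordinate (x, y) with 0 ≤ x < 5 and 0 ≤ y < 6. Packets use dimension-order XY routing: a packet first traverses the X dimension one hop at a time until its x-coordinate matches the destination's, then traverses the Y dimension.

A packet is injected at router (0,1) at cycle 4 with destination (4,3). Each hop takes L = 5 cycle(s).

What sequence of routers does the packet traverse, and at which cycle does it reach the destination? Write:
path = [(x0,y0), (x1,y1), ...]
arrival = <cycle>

  0. router=(0,1) cycle=4 (inject)
  1. router=(1,1) cycle=9 dir=E
  2. router=(2,1) cycle=14 dir=E
  3. router=(3,1) cycle=19 dir=E
  4. router=(4,1) cycle=24 dir=E
  5. router=(4,2) cycle=29 dir=N
  6. router=(4,3) cycle=34 dir=N

path = [(0,1), (1,1), (2,1), (3,1), (4,1), (4,2), (4,3)]
arrival = 34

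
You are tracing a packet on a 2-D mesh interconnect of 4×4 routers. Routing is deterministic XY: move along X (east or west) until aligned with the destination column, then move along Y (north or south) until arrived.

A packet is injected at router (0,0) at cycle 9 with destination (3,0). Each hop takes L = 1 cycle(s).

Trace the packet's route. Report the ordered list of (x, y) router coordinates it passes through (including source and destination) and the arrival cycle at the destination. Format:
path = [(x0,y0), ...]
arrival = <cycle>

src (0,0)  cyc=9
E→(1,0)  cyc=10
E→(2,0)  cyc=11
E→(3,0)  cyc=12

path = [(0,0), (1,0), (2,0), (3,0)]
arrival = 12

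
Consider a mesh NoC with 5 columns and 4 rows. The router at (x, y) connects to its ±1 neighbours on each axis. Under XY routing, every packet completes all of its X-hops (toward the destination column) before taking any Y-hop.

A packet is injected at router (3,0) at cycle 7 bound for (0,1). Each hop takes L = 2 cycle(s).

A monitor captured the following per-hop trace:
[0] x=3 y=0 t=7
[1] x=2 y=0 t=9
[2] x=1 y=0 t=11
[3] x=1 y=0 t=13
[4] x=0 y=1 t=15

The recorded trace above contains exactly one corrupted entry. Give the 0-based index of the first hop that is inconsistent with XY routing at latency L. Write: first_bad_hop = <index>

first_bad_hop = 3

[1] (-1,+0) / 2c ⇒ ok
[2] (-1,+0) / 2c ⇒ ok
[3] (+0,+0) / 2c ⇒ BAD: non-unit step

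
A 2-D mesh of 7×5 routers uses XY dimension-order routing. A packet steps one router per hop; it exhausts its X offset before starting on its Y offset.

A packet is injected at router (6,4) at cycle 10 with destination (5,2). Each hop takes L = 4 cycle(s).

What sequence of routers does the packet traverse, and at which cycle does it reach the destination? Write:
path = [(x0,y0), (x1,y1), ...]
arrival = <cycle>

path = [(6,4), (5,4), (5,3), (5,2)]
arrival = 22

src (6,4)  cyc=10
W→(5,4)  cyc=14
S→(5,3)  cyc=18
S→(5,2)  cyc=22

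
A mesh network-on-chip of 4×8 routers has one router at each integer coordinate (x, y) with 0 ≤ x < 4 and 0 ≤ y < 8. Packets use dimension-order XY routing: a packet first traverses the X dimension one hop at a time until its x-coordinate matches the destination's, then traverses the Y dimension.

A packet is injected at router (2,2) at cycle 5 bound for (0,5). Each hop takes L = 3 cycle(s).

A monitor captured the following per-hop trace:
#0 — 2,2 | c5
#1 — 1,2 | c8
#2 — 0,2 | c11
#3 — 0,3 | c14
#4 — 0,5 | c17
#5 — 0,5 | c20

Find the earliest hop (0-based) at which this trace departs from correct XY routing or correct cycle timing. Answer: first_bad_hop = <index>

first_bad_hop = 4

check 1→ d=(-1,0) cyc+3: ok
check 2→ d=(-1,0) cyc+3: ok
check 3→ d=(0,1) cyc+3: ok
check 4→ d=(0,2) cyc+3: BAD: non-unit step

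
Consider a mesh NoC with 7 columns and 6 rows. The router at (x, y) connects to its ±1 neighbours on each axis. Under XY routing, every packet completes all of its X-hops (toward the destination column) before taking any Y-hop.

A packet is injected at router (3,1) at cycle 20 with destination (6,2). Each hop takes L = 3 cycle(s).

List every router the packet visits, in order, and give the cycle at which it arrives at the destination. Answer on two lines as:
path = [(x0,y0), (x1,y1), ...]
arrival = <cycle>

src (3,1)  cyc=20
E→(4,1)  cyc=23
E→(5,1)  cyc=26
E→(6,1)  cyc=29
N→(6,2)  cyc=32

path = [(3,1), (4,1), (5,1), (6,1), (6,2)]
arrival = 32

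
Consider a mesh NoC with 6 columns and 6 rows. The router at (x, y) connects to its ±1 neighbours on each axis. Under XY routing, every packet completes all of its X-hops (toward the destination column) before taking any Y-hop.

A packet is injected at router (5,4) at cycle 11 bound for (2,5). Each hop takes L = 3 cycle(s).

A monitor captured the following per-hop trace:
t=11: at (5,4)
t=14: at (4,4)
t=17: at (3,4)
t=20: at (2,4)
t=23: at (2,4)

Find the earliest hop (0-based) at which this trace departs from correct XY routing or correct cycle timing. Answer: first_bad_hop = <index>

check 1→ d=(-1,0) cyc+3: ok
check 2→ d=(-1,0) cyc+3: ok
check 3→ d=(-1,0) cyc+3: ok
check 4→ d=(0,0) cyc+3: BAD: non-unit step

first_bad_hop = 4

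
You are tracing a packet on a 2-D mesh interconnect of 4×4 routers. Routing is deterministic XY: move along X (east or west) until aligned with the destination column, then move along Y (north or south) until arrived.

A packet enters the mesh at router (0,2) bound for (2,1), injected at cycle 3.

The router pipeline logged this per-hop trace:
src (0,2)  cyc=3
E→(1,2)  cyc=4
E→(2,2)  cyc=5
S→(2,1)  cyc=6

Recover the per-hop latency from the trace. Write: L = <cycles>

From hop 0 (3) to hop 1 (4): +1 cycles.
One hop costs L cycles, so L = 1.

L = 1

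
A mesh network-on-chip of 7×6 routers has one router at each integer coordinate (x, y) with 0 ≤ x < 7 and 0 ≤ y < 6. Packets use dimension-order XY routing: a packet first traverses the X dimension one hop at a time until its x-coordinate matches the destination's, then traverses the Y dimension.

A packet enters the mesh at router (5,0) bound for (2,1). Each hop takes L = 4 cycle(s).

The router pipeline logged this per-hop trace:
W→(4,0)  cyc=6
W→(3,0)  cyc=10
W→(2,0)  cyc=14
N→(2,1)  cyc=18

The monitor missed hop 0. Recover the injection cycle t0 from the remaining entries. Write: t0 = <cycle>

t0 = 2

The first recorded entry is hop 1 at cycle 6.
So t0 = 6 − 1·4 = 2.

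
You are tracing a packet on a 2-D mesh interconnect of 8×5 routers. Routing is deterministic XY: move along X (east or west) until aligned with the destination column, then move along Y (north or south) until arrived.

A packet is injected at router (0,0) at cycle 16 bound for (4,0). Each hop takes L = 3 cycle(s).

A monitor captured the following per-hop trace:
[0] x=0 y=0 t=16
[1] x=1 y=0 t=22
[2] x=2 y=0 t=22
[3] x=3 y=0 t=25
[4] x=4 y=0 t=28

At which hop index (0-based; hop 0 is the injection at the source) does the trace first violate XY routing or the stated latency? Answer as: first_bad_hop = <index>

first_bad_hop = 1

  1: Δx=+1 Δy=+0 Δt=6 [BAD: Δcyc=6≠L]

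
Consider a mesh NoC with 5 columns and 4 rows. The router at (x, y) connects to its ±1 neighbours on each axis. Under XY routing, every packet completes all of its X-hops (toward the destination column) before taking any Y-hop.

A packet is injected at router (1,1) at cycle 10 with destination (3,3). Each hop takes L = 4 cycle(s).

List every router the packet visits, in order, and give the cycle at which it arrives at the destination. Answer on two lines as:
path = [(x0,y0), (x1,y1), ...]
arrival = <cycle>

path = [(1,1), (2,1), (3,1), (3,2), (3,3)]
arrival = 26

#0 — 1,1 | c10
#1 — 2,1 | c14 | E
#2 — 3,1 | c18 | E
#3 — 3,2 | c22 | N
#4 — 3,3 | c26 | N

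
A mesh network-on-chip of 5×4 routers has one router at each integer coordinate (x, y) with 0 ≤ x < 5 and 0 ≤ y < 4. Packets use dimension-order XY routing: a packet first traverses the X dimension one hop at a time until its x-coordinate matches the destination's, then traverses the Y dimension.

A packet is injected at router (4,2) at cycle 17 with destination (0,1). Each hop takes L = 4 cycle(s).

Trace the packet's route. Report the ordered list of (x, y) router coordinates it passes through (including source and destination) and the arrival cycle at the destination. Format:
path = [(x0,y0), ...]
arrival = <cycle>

[0] x=4 y=2 t=17
[1] x=3 y=2 t=21 →W
[2] x=2 y=2 t=25 →W
[3] x=1 y=2 t=29 →W
[4] x=0 y=2 t=33 →W
[5] x=0 y=1 t=37 →S

path = [(4,2), (3,2), (2,2), (1,2), (0,2), (0,1)]
arrival = 37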